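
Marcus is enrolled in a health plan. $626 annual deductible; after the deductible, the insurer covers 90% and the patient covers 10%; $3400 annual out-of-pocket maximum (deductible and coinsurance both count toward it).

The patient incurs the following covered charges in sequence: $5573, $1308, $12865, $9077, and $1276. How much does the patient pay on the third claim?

$1286.50

Claim 1 — $5573: deductible takes $626, $4947 remains; 10% of $4947 = $494.70. Cost to patient: $1120.70. OOP to date $1120.70.
Claim 2 — $1308: deductible already satisfied, so patient's share is 10% × $1308 = $130.80. Cost to patient: $130.80. OOP to date $1251.50.
Claim 3 — $12865: deductible met; 10% of $12865 = $1286.50. Patient owes $1286.50 (running OOP $2538).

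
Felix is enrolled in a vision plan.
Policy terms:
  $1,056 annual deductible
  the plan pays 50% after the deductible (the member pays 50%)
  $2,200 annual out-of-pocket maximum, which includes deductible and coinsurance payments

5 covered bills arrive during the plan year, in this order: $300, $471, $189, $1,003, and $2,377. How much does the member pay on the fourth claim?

Claim 1 — $300: entire amount goes to the deductible. Member owes $300 (running OOP $300).
Claim 2 — $471: entire amount goes to the deductible. Cost to member: $471. OOP to date $771.
Claim 3 — $189: fully absorbed by the deductible. Member owes $189 (running OOP $960).
Claim 4 — $1,003: deductible takes $96, $907 remains; 50% of $907 = $453.50. Member pays $549.50; OOP now $1,509.50.

$549.50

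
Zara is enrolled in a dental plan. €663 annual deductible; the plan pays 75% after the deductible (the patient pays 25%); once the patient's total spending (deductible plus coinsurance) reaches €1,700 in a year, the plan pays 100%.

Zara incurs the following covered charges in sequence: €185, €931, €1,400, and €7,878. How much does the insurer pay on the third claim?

€1,050

#1 (€185): fully absorbed by the deductible. Patient pays €185; OOP now €185. Insurer: €185 − €185 = €0.
#2 (€931): deductible takes €478, €453 remains; patient's 25% is €113.25. Patient pays €591.25; OOP now €776.25. Insurer: €931 − €591.25 = €339.75.
#3 (€1,400): deductible already satisfied, so patient's share is 25% × €1,400 = €350. Cost to patient: €350. OOP to date €1,126.25. Insurer: €1,400 − €350 = €1,050.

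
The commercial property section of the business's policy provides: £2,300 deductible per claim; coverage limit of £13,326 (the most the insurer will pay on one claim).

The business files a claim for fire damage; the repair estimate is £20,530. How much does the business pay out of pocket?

£7,204

Less the £2,300 deductible: £20,530 − £2,300 = £18,230.
Since £18,230 > £13,326, the payout is capped at £13,326.
Out of pocket: £20,530 − £13,326 = £7,204.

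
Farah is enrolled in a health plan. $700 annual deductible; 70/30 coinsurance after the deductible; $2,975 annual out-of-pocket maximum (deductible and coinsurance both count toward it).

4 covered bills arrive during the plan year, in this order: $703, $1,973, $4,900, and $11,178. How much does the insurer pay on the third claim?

Claim 1 ($703): $700 to deductible, leaving $3; patient's 30% is $0.90. Patient owes $700.90 (running OOP $700.90). Plan pays $703 − $700.90 = $2.10.
Claim 2 ($1,973): deductible already satisfied, so patient's share is 30% × $1,973 = $591.90. Patient owes $591.90 (running OOP $1,292.80). Plan pays $1,973 − $591.90 = $1,381.10.
Claim 3 ($4,900): deductible met; 30% of $4,900 = $1,470. Patient pays $1,470; OOP now $2,762.80. Insurer: $4,900 − $1,470 = $3,430.

$3,430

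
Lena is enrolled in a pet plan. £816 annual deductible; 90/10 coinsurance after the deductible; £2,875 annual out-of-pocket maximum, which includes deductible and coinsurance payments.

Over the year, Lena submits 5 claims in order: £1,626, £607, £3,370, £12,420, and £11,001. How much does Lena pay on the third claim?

#1 (£1,626): £816 finishes the deductible; £810 goes to coinsurance; coinsurance £810 × 10% = £81. Owner owes £897 (running OOP £897).
#2 (£607): 10% coinsurance on £607 = £60.70. Cost to owner: £60.70. OOP to date £957.70.
#3 (£3,370): deductible met; 10% of £3,370 = £337. Owner owes £337 (running OOP £1,294.70).

£337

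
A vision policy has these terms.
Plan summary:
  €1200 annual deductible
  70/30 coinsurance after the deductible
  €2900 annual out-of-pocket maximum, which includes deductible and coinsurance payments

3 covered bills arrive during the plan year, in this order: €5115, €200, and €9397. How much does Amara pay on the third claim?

Claim 1 — €5115: €1200 to deductible, leaving €3915; member's 30% is €1174.50. Cost to member: €2374.50. OOP to date €2374.50.
Claim 2 — €200: 30% coinsurance on €200 = €60. Cost to member: €60. OOP to date €2434.50.
Claim 3 — €9397: deductible already satisfied, so member's share is 30% × €9397 = €2819.10. Adding that to €2434.50 gives €5253.60, past the €2900 cap; member pays only €2900 − €2434.50 = €465.50.

€465.50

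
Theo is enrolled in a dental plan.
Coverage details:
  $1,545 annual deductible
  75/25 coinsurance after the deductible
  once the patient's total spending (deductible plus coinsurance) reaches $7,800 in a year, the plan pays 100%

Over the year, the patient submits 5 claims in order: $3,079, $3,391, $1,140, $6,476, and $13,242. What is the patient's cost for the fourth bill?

$1,619

Claim 1 — $3,079: $1,545 to deductible, leaving $1,534; coinsurance $1,534 × 25% = $383.50. Cost to patient: $1,928.50. OOP to date $1,928.50.
Claim 2 — $3,391: deductible met; 25% of $3,391 = $847.75. Patient owes $847.75 (running OOP $2,776.25).
Claim 3 — $1,140: 25% coinsurance on $1,140 = $285. Patient pays $285; OOP now $3,061.25.
Claim 4 — $6,476: 25% coinsurance on $6,476 = $1,619. Cost to patient: $1,619. OOP to date $4,680.25.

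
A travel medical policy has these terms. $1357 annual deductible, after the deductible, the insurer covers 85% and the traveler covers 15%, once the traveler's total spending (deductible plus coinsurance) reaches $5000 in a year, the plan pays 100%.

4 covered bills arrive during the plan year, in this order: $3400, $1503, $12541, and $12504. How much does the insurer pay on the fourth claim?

$11274.05

Bill 1, $3400: deductible takes $1357, $2043 remains; coinsurance $2043 × 15% = $306.45. Traveler pays $1663.45; OOP now $1663.45. Plan pays $3400 − $1663.45 = $1736.55.
Bill 2, $1503: deductible met; 15% of $1503 = $225.45. Traveler pays $225.45; OOP now $1888.90. Insurer: $1503 − $225.45 = $1277.55.
Bill 3, $12541: deductible met; 15% of $12541 = $1881.15. Traveler owes $1881.15 (running OOP $3770.05). Plan pays $12541 − $1881.15 = $10659.85.
Bill 4, $12504: deductible met; 15% of $12504 = $1875.60. Adding that to $3770.05 gives $5645.65, past the $5000 cap; traveler pays only $5000 − $3770.05 = $1229.95. Insurer: $12504 − $1229.95 = $11274.05.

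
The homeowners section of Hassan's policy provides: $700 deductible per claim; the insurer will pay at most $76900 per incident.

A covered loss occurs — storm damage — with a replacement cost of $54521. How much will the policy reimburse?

After the deductible, $54521 − $700 = $53821 remains.
That's under the $76900 cap, so the insurer reimburses the full $53821.

$53821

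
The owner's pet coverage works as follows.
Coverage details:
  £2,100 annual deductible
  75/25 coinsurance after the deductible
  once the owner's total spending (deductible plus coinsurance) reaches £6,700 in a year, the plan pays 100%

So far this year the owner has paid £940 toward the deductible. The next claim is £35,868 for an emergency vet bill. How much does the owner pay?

£5,760

Deductible still to meet: £2,100 − £940 = £1,160.
The remaining £34,708 (= £35,868 − £1,160) moves to coinsurance.
Coinsurance: £34,708 × 25% = £8,677.
So the owner owes £1,160 + £8,677 = £9,837 before any cap.
That would bring total out-of-pocket to £10,777, past the £6,700 cap. The owner is capped at £6,700 − £940 = £5,760 on this claim.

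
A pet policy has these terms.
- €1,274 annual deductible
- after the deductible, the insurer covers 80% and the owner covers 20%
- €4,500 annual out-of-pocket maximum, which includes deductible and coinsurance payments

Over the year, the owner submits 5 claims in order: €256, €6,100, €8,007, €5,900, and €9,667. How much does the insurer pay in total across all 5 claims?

Claim 1 (€256): entire amount goes to the deductible. Owner pays €256; OOP now €256. Insurer: €256 − €256 = €0.
Claim 2 (€6,100): deductible takes €1,018, €5,082 remains; owner's 20% is €1,016.40. Owner owes €2,034.40 (running OOP €2,290.40). Insurer: €6,100 − €2,034.40 = €4,065.60.
Claim 3 (€8,007): 20% coinsurance on €8,007 = €1,601.40. Cost to owner: €1,601.40. OOP to date €3,891.80. Plan pays €8,007 − €1,601.40 = €6,405.60.
Claim 4 (€5,900): deductible already satisfied, so owner's share is 20% × €5,900 = €1,180. That would push OOP to €5,071.80, over the €4,500 cap, so owner pays €4,500 − €3,891.80 = €608.20. Plan pays €5,900 − €608.20 = €5,291.80.
Claim 5 (€9,667): deductible already satisfied, so owner's share is 20% × €9,667 = €1,933.40. OOP would hit €6,433.40 > €4,500, so the cap limits the owner to €4,500 − €4,500 = €0. Plan pays €9,667 − €0 = €9,667.
Insurer total: €0 + €4,065.60 + €6,405.60 + €5,291.80 + €9,667 = €25,430.

€25,430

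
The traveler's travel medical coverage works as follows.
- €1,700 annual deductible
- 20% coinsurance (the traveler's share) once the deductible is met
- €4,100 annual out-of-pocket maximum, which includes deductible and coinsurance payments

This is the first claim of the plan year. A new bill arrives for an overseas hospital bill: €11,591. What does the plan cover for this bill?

The full €1,700 deductible is still open; €1,700 of this bill applies to it.
After the €1,700 deductible portion, €11,591 − €1,700 = €9,891 is subject to coinsurance.
20% of €9,891 = €1,978.20 falls to the traveler.
So the traveler owes €1,700 + €1,978.20 = €3,678.20 before any cap.
Year-to-date out-of-pocket becomes €0 + €3,678.20 = €3,678.20, still under the €4,100 maximum, so no cap applies.
The plan picks up €11,591 − €3,678.20 = €7,912.80.

€7,912.80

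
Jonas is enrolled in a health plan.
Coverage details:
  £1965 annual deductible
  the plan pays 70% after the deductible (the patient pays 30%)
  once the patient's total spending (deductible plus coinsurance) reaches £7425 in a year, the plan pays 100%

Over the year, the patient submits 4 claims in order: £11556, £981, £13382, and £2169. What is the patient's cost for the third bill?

#1 (£11556): deductible takes £1965, £9591 remains; 30% of £9591 = £2877.30. Patient owes £4842.30 (running OOP £4842.30).
#2 (£981): deductible already satisfied, so patient's share is 30% × £981 = £294.30. Patient owes £294.30 (running OOP £5136.60).
#3 (£13382): 30% coinsurance on £13382 = £4014.60. Adding that to £5136.60 gives £9151.20, past the £7425 cap; patient pays only £7425 − £5136.60 = £2288.40.

£2288.40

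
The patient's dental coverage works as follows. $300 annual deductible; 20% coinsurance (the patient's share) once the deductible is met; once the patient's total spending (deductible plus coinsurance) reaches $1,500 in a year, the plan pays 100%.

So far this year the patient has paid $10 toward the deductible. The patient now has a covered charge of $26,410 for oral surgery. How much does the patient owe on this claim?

$1,490

$10 of the $300 deductible is already met, leaving $290.
That leaves $26,410 − $290 = $26,120 for coinsurance.
Patient's 20% share of $26,120 is $5,224.
So the patient owes $290 + $5,224 = $5,514 before any cap.
Adding $5,514 to the $10 already spent would give $5,524, which exceeds the $1,500 cap; the patient pays just $1,500 − $10 = $1,490.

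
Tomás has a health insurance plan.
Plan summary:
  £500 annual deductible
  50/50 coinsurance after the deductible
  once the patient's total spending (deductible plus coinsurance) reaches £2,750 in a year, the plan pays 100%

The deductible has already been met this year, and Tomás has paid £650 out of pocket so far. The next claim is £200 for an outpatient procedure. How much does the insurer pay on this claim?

With the deductible met, the entire £200 is subject to coinsurance.
Coinsurance: £200 × 50% = £100.
Cumulative spending £650 + £100 = £750 stays under the £2,750 maximum.
The insurer covers the remainder: £200 − £100 = £100.

£100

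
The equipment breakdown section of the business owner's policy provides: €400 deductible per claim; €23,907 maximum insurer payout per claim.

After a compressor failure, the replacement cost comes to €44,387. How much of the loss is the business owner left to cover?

Subtract the deductible: €44,387 − €400 = €43,987.
€43,987 exceeds the €23,907 limit, so the insurer pays the limit: €23,907.
Business owner's share is the uncovered remainder: €44,387 − €23,907 = €20,480.

€20,480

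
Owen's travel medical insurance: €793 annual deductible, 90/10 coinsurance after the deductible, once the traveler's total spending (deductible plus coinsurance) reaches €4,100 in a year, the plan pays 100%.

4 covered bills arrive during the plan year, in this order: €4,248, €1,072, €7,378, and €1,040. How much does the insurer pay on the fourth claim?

€936

Bill 1, €4,248: €793 to deductible, leaving €3,455; 10% of €3,455 = €345.50. Traveler owes €1,138.50 (running OOP €1,138.50). Insurer: €4,248 − €1,138.50 = €3,109.50.
Bill 2, €1,072: 10% coinsurance on €1,072 = €107.20. Traveler pays €107.20; OOP now €1,245.70. Insurer: €1,072 − €107.20 = €964.80.
Bill 3, €7,378: deductible met; 10% of €7,378 = €737.80. Cost to traveler: €737.80. OOP to date €1,983.50. Plan pays €7,378 − €737.80 = €6,640.20.
Bill 4, €1,040: 10% coinsurance on €1,040 = €104. Traveler owes €104 (running OOP €2,087.50). Insurer: €1,040 − €104 = €936.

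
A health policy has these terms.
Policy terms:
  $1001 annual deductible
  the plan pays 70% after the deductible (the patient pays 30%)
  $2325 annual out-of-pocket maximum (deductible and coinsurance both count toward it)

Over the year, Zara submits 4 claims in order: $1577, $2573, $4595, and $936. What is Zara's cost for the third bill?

Claim 1 ($1577): $1001 to deductible, leaving $576; patient's 30% is $172.80. Patient owes $1173.80 (running OOP $1173.80).
Claim 2 ($2573): deductible met; 30% of $2573 = $771.90. Cost to patient: $771.90. OOP to date $1945.70.
Claim 3 ($4595): deductible met; 30% of $4595 = $1378.50. Adding that to $1945.70 gives $3324.20, past the $2325 cap; patient pays only $2325 − $1945.70 = $379.30.

$379.30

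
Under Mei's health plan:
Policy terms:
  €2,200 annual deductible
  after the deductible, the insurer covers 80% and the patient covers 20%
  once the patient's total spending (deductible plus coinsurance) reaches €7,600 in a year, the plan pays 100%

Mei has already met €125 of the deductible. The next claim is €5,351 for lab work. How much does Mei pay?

€2,730.20

Remaining deductible: €2,200 − €125 = €2,075.
The remaining €3,276 (= €5,351 − €2,075) moves to coinsurance.
Patient's 20% share of €3,276 is €655.20.
Patient responsibility before any cap: €2,075 + €655.20 = €2,730.20.
Year-to-date out-of-pocket becomes €125 + €2,730.20 = €2,855.20, still under the €7,600 maximum, so no cap applies.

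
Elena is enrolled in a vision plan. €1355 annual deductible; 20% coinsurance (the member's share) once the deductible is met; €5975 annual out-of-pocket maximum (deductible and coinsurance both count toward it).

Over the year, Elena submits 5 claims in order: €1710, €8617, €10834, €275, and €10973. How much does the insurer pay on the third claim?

€8667.20

#1 (€1710): deductible takes €1355, €355 remains; member's 20% is €71. Cost to member: €1426. OOP to date €1426. Insurer: €1710 − €1426 = €284.
#2 (€8617): 20% coinsurance on €8617 = €1723.40. Member owes €1723.40 (running OOP €3149.40). Plan pays €8617 − €1723.40 = €6893.60.
#3 (€10834): 20% coinsurance on €10834 = €2166.80. Member pays €2166.80; OOP now €5316.20. Plan pays €10834 − €2166.80 = €8667.20.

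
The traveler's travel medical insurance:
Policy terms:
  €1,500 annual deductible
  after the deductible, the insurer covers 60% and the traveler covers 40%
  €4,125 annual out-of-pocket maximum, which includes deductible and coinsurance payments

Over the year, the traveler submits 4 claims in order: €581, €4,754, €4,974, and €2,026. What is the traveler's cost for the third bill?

€1,091

Bill 1, €581: all of it applies to the deductible. Cost to traveler: €581. OOP to date €581.
Bill 2, €4,754: €919 finishes the deductible; €3,835 goes to coinsurance; traveler's 40% is €1,534. Traveler owes €2,453 (running OOP €3,034).
Bill 3, €4,974: 40% coinsurance on €4,974 = €1,989.60. That would push OOP to €5,023.60, over the €4,125 cap, so traveler pays €4,125 − €3,034 = €1,091.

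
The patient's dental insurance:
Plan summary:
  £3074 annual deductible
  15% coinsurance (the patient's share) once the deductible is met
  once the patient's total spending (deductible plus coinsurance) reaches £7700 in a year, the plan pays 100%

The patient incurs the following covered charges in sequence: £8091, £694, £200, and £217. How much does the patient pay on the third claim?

£30

#1 (£8091): £3074 finishes the deductible; £5017 goes to coinsurance; patient's 15% is £752.55. Patient pays £3826.55; OOP now £3826.55.
#2 (£694): deductible already satisfied, so patient's share is 15% × £694 = £104.10. Patient owes £104.10 (running OOP £3930.65).
#3 (£200): deductible met; 15% of £200 = £30. Cost to patient: £30. OOP to date £3960.65.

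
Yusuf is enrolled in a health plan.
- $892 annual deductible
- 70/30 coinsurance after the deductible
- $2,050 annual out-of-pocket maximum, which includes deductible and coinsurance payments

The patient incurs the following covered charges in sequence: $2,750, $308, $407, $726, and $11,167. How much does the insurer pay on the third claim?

#1 ($2,750): $892 to deductible, leaving $1,858; coinsurance $1,858 × 30% = $557.40. Cost to patient: $1,449.40. OOP to date $1,449.40. Insurer: $2,750 − $1,449.40 = $1,300.60.
#2 ($308): deductible already satisfied, so patient's share is 30% × $308 = $92.40. Patient pays $92.40; OOP now $1,541.80. Plan pays $308 − $92.40 = $215.60.
#3 ($407): deductible met; 30% of $407 = $122.10. Patient owes $122.10 (running OOP $1,663.90). Plan pays $407 − $122.10 = $284.90.

$284.90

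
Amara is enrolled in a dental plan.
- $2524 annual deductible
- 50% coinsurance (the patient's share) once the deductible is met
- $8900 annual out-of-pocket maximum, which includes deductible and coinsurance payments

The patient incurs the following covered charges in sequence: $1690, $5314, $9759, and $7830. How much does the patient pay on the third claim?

Bill 1, $1690: entire amount goes to the deductible. Patient pays $1690; OOP now $1690.
Bill 2, $5314: deductible takes $834, $4480 remains; 50% of $4480 = $2240. Patient pays $3074; OOP now $4764.
Bill 3, $9759: deductible already satisfied, so patient's share is 50% × $9759 = $4879.50. That would push OOP to $9643.50, over the $8900 cap, so patient pays $8900 − $4764 = $4136.

$4136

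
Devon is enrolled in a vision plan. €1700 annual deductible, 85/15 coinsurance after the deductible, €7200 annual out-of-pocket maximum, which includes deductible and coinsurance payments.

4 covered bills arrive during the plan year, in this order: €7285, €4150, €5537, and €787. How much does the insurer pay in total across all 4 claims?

Claim 1 — €7285: deductible takes €1700, €5585 remains; member's 15% is €837.75. Cost to member: €2537.75. OOP to date €2537.75. Plan pays €7285 − €2537.75 = €4747.25.
Claim 2 — €4150: 15% coinsurance on €4150 = €622.50. Cost to member: €622.50. OOP to date €3160.25. Plan pays €4150 − €622.50 = €3527.50.
Claim 3 — €5537: deductible already satisfied, so member's share is 15% × €5537 = €830.55. Member owes €830.55 (running OOP €3990.80). Insurer: €5537 − €830.55 = €4706.45.
Claim 4 — €787: deductible met; 15% of €787 = €118.05. Member owes €118.05 (running OOP €4108.85). Insurer: €787 − €118.05 = €668.95.
Insurer total = bills − member's total = €17759 − €4108.85 = €13650.15.

€13650.15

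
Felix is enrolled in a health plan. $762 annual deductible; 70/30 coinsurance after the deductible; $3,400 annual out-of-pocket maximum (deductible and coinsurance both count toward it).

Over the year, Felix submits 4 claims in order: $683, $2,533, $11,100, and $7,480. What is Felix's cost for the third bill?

Claim 1 — $683: entire amount goes to the deductible. Patient owes $683 (running OOP $683).
Claim 2 — $2,533: deductible takes $79, $2,454 remains; 30% of $2,454 = $736.20. Patient pays $815.20; OOP now $1,498.20.
Claim 3 — $11,100: deductible already satisfied, so patient's share is 30% × $11,100 = $3,330. Adding that to $1,498.20 gives $4,828.20, past the $3,400 cap; patient pays only $3,400 − $1,498.20 = $1,901.80.

$1,901.80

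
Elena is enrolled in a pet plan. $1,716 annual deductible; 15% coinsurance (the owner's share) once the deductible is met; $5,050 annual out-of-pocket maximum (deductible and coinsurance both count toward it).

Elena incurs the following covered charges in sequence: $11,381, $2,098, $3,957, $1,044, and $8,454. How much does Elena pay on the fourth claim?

$156.60

#1 ($11,381): $1,716 finishes the deductible; $9,665 goes to coinsurance; coinsurance $9,665 × 15% = $1,449.75. Owner pays $3,165.75; OOP now $3,165.75.
#2 ($2,098): 15% coinsurance on $2,098 = $314.70. Owner owes $314.70 (running OOP $3,480.45).
#3 ($3,957): 15% coinsurance on $3,957 = $593.55. Owner pays $593.55; OOP now $4,074.
#4 ($1,044): deductible met; 15% of $1,044 = $156.60. Owner pays $156.60; OOP now $4,230.60.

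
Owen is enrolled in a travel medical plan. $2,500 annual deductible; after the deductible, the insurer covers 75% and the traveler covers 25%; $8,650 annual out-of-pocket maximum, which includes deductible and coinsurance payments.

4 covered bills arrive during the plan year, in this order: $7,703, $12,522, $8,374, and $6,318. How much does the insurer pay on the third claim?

#1 ($7,703): $2,500 to deductible, leaving $5,203; coinsurance $5,203 × 25% = $1,300.75. Cost to traveler: $3,800.75. OOP to date $3,800.75. Insurer: $7,703 − $3,800.75 = $3,902.25.
#2 ($12,522): deductible met; 25% of $12,522 = $3,130.50. Traveler pays $3,130.50; OOP now $6,931.25. Insurer: $12,522 − $3,130.50 = $9,391.50.
#3 ($8,374): 25% coinsurance on $8,374 = $2,093.50. OOP would hit $9,024.75 > $8,650, so the cap limits the traveler to $8,650 − $6,931.25 = $1,718.75. Plan pays $8,374 − $1,718.75 = $6,655.25.

$6,655.25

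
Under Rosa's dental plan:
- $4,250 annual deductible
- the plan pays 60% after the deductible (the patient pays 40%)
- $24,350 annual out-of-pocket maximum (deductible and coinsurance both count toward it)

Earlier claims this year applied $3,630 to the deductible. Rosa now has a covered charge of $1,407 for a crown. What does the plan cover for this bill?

$472.20

Deductible still to meet: $4,250 − $3,630 = $620.
After the $620 deductible portion, $1,407 − $620 = $787 is subject to coinsurance.
Coinsurance: $787 × 40% = $314.80.
So the patient owes $620 + $314.80 = $934.80 before any cap.
Year-to-date out-of-pocket becomes $3,630 + $934.80 = $4,564.80, still under the $24,350 maximum, so no cap applies.
Insurer pays the balance: $1,407 − $934.80 = $472.20.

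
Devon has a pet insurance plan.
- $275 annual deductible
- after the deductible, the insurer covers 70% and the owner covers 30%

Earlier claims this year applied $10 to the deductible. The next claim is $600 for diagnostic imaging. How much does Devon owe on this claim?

$365.50

Remaining deductible: $275 − $10 = $265.
The remaining $335 (= $600 − $265) moves to coinsurance.
30% of $335 = $100.50 falls to the owner.
That puts the owner's cost at $265 + $100.50 = $365.50.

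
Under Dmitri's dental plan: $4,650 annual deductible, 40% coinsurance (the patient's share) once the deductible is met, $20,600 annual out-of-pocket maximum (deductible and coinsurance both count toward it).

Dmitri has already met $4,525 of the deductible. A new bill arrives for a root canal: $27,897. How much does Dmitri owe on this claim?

$11,233.80

$4,525 of the $4,650 deductible is already met, leaving $125.
That leaves $27,897 − $125 = $27,772 for coinsurance.
Coinsurance: $27,772 × 40% = $11,108.80.
That puts the patient's cost at $125 + $11,108.80 = $11,233.80 before any cap.
Cumulative spending $4,525 + $11,233.80 = $15,758.80 stays under the $20,600 maximum.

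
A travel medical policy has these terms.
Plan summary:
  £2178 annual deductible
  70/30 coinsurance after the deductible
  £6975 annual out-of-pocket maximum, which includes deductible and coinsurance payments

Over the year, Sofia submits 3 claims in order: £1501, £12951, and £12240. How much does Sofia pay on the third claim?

#1 (£1501): fully absorbed by the deductible. Cost to traveler: £1501. OOP to date £1501.
#2 (£12951): £677 to deductible, leaving £12274; traveler's 30% is £3682.20. Traveler owes £4359.20 (running OOP £5860.20).
#3 (£12240): deductible met; 30% of £12240 = £3672. That would push OOP to £9532.20, over the £6975 cap, so traveler pays £6975 − £5860.20 = £1114.80.

£1114.80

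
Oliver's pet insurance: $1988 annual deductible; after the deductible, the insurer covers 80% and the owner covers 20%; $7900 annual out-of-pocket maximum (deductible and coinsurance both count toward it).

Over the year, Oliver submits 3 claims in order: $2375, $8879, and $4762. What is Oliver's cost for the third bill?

$952.40

Bill 1, $2375: deductible takes $1988, $387 remains; 20% of $387 = $77.40. Cost to owner: $2065.40. OOP to date $2065.40.
Bill 2, $8879: deductible met; 20% of $8879 = $1775.80. Owner owes $1775.80 (running OOP $3841.20).
Bill 3, $4762: deductible already satisfied, so owner's share is 20% × $4762 = $952.40. Cost to owner: $952.40. OOP to date $4793.60.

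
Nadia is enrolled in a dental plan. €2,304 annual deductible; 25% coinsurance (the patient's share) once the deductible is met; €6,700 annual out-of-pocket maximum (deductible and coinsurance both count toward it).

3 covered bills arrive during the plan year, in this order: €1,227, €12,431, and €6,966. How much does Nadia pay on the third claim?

#1 (€1,227): fully absorbed by the deductible. Cost to patient: €1,227. OOP to date €1,227.
#2 (€12,431): €1,077 to deductible, leaving €11,354; coinsurance €11,354 × 25% = €2,838.50. Patient pays €3,915.50; OOP now €5,142.50.
#3 (€6,966): deductible met; 25% of €6,966 = €1,741.50. OOP would hit €6,884 > €6,700, so the cap limits the patient to €6,700 − €5,142.50 = €1,557.50.

€1,557.50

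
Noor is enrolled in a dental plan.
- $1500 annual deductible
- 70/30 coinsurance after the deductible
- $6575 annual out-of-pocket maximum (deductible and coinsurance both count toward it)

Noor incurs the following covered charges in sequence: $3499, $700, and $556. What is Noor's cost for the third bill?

$166.80

#1 ($3499): deductible takes $1500, $1999 remains; 30% of $1999 = $599.70. Cost to patient: $2099.70. OOP to date $2099.70.
#2 ($700): deductible already satisfied, so patient's share is 30% × $700 = $210. Patient pays $210; OOP now $2309.70.
#3 ($556): 30% coinsurance on $556 = $166.80. Patient pays $166.80; OOP now $2476.50.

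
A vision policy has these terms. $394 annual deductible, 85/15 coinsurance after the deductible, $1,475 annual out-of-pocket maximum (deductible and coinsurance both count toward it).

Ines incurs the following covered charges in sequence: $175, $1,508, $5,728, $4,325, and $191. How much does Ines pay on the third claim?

#1 ($175): entire amount goes to the deductible. Cost to member: $175. OOP to date $175.
#2 ($1,508): deductible takes $219, $1,289 remains; member's 15% is $193.35. Member pays $412.35; OOP now $587.35.
#3 ($5,728): deductible met; 15% of $5,728 = $859.20. Member pays $859.20; OOP now $1,446.55.

$859.20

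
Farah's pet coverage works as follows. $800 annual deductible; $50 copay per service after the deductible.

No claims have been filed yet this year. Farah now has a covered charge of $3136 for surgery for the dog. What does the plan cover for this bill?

Nothing has been paid toward the $800 deductible, so the first $800 of this charge is applied there.
That leaves $3136 − $800 = $2336 for the copay.
Copay on this service: $50.
That puts the owner's cost at $800 + $50 = $850.
Insurer pays the balance: $3136 − $850 = $2286.

$2286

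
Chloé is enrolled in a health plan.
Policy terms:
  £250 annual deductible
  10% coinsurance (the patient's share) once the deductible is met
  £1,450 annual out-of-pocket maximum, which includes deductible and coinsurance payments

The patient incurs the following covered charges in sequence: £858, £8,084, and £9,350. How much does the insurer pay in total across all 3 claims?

Claim 1 (£858): deductible takes £250, £608 remains; coinsurance £608 × 10% = £60.80. Patient pays £310.80; OOP now £310.80. Insurer: £858 − £310.80 = £547.20.
Claim 2 (£8,084): deductible already satisfied, so patient's share is 10% × £8,084 = £808.40. Patient owes £808.40 (running OOP £1,119.20). Insurer: £8,084 − £808.40 = £7,275.60.
Claim 3 (£9,350): deductible already satisfied, so patient's share is 10% × £9,350 = £935. OOP would hit £2,054.20 > £1,450, so the cap limits the patient to £1,450 − £1,119.20 = £330.80. Plan pays £9,350 − £330.80 = £9,019.20.
Insurer total = bills − patient's total = £18,292 − £1,450 = £16,842.

£16,842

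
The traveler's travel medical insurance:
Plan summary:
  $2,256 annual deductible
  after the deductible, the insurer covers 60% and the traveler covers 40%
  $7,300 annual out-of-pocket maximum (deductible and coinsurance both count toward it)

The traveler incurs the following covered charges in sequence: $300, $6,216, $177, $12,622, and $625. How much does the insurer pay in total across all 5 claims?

Bill 1, $300: fully absorbed by the deductible. Traveler owes $300 (running OOP $300). Plan pays $300 − $300 = $0.
Bill 2, $6,216: deductible takes $1,956, $4,260 remains; coinsurance $4,260 × 40% = $1,704. Traveler pays $3,660; OOP now $3,960. Insurer: $6,216 − $3,660 = $2,556.
Bill 3, $177: deductible met; 40% of $177 = $70.80. Traveler pays $70.80; OOP now $4,030.80. Insurer: $177 − $70.80 = $106.20.
Bill 4, $12,622: deductible met; 40% of $12,622 = $5,048.80. OOP would hit $9,079.60 > $7,300, so the cap limits the traveler to $7,300 − $4,030.80 = $3,269.20. Insurer: $12,622 − $3,269.20 = $9,352.80.
Bill 5, $625: deductible already satisfied, so traveler's share is 40% × $625 = $250. That would push OOP to $7,550, over the $7,300 cap, so traveler pays $7,300 − $7,300 = $0. Insurer: $625 − $0 = $625.
Insurer total = bills − traveler's total = $19,940 − $7,300 = $12,640.

$12,640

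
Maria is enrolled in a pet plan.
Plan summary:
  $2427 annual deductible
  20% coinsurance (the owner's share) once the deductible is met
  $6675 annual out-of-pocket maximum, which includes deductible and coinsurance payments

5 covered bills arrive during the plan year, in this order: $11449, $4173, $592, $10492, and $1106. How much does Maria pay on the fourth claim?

$1490.60

Claim 1 — $11449: $2427 to deductible, leaving $9022; coinsurance $9022 × 20% = $1804.40. Owner pays $4231.40; OOP now $4231.40.
Claim 2 — $4173: deductible already satisfied, so owner's share is 20% × $4173 = $834.60. Owner owes $834.60 (running OOP $5066).
Claim 3 — $592: 20% coinsurance on $592 = $118.40. Owner owes $118.40 (running OOP $5184.40).
Claim 4 — $10492: deductible already satisfied, so owner's share is 20% × $10492 = $2098.40. Adding that to $5184.40 gives $7282.80, past the $6675 cap; owner pays only $6675 − $5184.40 = $1490.60.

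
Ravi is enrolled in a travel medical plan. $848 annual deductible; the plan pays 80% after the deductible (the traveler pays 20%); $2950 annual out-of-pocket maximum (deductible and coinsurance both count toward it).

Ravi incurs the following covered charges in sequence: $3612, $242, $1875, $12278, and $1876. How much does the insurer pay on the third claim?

Claim 1 ($3612): $848 to deductible, leaving $2764; coinsurance $2764 × 20% = $552.80. Traveler pays $1400.80; OOP now $1400.80. Plan pays $3612 − $1400.80 = $2211.20.
Claim 2 ($242): 20% coinsurance on $242 = $48.40. Traveler pays $48.40; OOP now $1449.20. Insurer: $242 − $48.40 = $193.60.
Claim 3 ($1875): 20% coinsurance on $1875 = $375. Traveler owes $375 (running OOP $1824.20). Plan pays $1875 − $375 = $1500.

$1500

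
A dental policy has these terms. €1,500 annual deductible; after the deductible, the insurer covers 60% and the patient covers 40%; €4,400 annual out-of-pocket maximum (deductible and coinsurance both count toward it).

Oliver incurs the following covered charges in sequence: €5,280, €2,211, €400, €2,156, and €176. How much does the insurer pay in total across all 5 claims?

Claim 1 — €5,280: €1,500 finishes the deductible; €3,780 goes to coinsurance; 40% of €3,780 = €1,512. Patient pays €3,012; OOP now €3,012. Insurer: €5,280 − €3,012 = €2,268.
Claim 2 — €2,211: deductible met; 40% of €2,211 = €884.40. Patient owes €884.40 (running OOP €3,896.40). Plan pays €2,211 − €884.40 = €1,326.60.
Claim 3 — €400: 40% coinsurance on €400 = €160. Patient pays €160; OOP now €4,056.40. Plan pays €400 − €160 = €240.
Claim 4 — €2,156: deductible met; 40% of €2,156 = €862.40. That would push OOP to €4,918.80, over the €4,400 cap, so patient pays €4,400 − €4,056.40 = €343.60. Insurer: €2,156 − €343.60 = €1,812.40.
Claim 5 — €176: deductible already satisfied, so patient's share is 40% × €176 = €70.40. That would push OOP to €4,470.40, over the €4,400 cap, so patient pays €4,400 − €4,400 = €0. Plan pays €176 − €0 = €176.
Insurer total = bills − patient's total = €10,223 − €4,400 = €5,823.

€5,823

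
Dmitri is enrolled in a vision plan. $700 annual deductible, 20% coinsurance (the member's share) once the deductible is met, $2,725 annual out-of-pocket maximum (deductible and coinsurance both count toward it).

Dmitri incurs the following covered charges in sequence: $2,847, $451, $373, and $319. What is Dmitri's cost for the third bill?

Claim 1 — $2,847: $700 finishes the deductible; $2,147 goes to coinsurance; member's 20% is $429.40. Member pays $1,129.40; OOP now $1,129.40.
Claim 2 — $451: deductible already satisfied, so member's share is 20% × $451 = $90.20. Member pays $90.20; OOP now $1,219.60.
Claim 3 — $373: deductible met; 20% of $373 = $74.60. Member owes $74.60 (running OOP $1,294.20).

$74.60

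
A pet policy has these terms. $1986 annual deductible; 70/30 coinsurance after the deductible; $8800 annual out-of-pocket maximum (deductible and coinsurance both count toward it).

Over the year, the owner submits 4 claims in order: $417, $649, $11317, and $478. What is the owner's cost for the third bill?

$4039.10

Bill 1, $417: all of it applies to the deductible. Owner owes $417 (running OOP $417).
Bill 2, $649: entire amount goes to the deductible. Cost to owner: $649. OOP to date $1066.
Bill 3, $11317: $920 to deductible, leaving $10397; coinsurance $10397 × 30% = $3119.10. Owner pays $4039.10; OOP now $5105.10.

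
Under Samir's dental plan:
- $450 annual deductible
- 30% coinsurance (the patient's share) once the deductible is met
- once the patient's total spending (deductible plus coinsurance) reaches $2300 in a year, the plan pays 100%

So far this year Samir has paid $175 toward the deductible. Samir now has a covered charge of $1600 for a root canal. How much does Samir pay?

$672.50

Deductible still to meet: $450 − $175 = $275.
That leaves $1600 − $275 = $1325 for coinsurance.
30% of $1325 = $397.50 falls to the patient.
That puts the patient's cost at $275 + $397.50 = $672.50 before any cap.
Cumulative spending $175 + $672.50 = $847.50 stays under the $2300 maximum.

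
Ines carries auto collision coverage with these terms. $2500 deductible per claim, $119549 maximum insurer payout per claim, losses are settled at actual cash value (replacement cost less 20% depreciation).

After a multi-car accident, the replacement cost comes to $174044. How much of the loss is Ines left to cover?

Actual cash value after 20% depreciation: $174044 × 80% = $139235.20.
After the deductible, $139235.20 − $2500 = $136735.20 remains.
The $119549 per-incident cap binds; insurer pays $119549.
Out of pocket: $174044 − $119549 = $54495.

$54495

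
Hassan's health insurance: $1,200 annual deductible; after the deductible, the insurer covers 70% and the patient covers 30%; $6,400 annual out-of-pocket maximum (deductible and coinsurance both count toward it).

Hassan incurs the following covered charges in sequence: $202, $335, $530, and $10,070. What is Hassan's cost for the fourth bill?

Bill 1, $202: entire amount goes to the deductible. Patient pays $202; OOP now $202.
Bill 2, $335: all of it applies to the deductible. Patient pays $335; OOP now $537.
Bill 3, $530: entire amount goes to the deductible. Cost to patient: $530. OOP to date $1,067.
Bill 4, $10,070: $133 to deductible, leaving $9,937; 30% of $9,937 = $2,981.10. Patient owes $3,114.10 (running OOP $4,181.10).

$3,114.10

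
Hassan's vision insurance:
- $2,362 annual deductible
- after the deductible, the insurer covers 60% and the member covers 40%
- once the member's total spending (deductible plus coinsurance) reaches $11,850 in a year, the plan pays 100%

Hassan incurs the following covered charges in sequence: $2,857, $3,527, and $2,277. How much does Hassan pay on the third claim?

Claim 1 ($2,857): $2,362 finishes the deductible; $495 goes to coinsurance; coinsurance $495 × 40% = $198. Member pays $2,560; OOP now $2,560.
Claim 2 ($3,527): 40% coinsurance on $3,527 = $1,410.80. Member pays $1,410.80; OOP now $3,970.80.
Claim 3 ($2,277): 40% coinsurance on $2,277 = $910.80. Cost to member: $910.80. OOP to date $4,881.60.

$910.80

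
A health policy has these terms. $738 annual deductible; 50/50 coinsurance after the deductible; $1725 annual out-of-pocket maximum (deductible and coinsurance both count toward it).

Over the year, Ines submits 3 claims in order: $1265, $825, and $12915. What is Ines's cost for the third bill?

$311

#1 ($1265): $738 to deductible, leaving $527; coinsurance $527 × 50% = $263.50. Patient pays $1001.50; OOP now $1001.50.
#2 ($825): 50% coinsurance on $825 = $412.50. Cost to patient: $412.50. OOP to date $1414.
#3 ($12915): deductible already satisfied, so patient's share is 50% × $12915 = $6457.50. OOP would hit $7871.50 > $1725, so the cap limits the patient to $1725 − $1414 = $311.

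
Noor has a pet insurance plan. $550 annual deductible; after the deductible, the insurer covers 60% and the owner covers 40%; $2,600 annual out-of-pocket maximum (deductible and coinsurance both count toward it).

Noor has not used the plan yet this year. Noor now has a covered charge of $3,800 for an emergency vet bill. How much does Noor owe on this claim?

$1,850

Nothing has been paid toward the $550 deductible, so the first $550 of this charge is applied there.
After the $550 deductible portion, $3,800 − $550 = $3,250 is subject to coinsurance.
Coinsurance: $3,250 × 40% = $1,300.
Owner responsibility before any cap: $550 + $1,300 = $1,850.
Total out-of-pocket so far would be $0 + $1,850 = $1,850, below the $2,600 cap — no reduction.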